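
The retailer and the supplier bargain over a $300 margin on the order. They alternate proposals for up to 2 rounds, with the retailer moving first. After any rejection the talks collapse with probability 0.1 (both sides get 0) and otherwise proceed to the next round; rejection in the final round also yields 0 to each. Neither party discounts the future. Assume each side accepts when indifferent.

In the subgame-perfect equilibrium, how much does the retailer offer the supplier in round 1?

270

By backward induction:
Round 2 (the supplier proposes): rejection yields 0 for the retailer; the supplier offers 0 and keeps 300.
Round 1 (the retailer proposes): rejecting gives the supplier an expected 0.9 × 300 = 270. The retailer offers 270 and keeps 300 − 270 = 30.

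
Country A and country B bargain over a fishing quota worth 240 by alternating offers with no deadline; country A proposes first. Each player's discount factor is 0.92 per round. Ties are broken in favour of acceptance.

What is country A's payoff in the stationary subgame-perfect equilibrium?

In a stationary SPE each proposer offers the other exactly their discounted continuation value.
If country A keeps x when proposing and country B keeps y when proposing, then x = 240 − 0.92y and y = 240 − 0.92x.
Solving: x = 240(1 − 0.92) / (1 − 0.92·0.92) = 19.2 / 0.1536 = 125.
Country B gets 240 − 125 = 115.

125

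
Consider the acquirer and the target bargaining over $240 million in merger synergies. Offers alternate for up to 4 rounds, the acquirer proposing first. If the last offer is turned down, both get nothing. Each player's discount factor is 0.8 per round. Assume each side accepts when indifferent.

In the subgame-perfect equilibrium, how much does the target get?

Round 4 (the target proposes): the acquirer will accept anything ≥ 0, so the target offers 0 and keeps 240.
Round 3 (the acquirer proposes): the target can get 240 next round, worth 0.8 × 240 = 192 now. The acquirer offers 192 and keeps 240 − 192 = 48.
Round 2 (the target proposes): the acquirer can get 48 next round, worth 0.8 × 48 = 38.4 now; the target offers that and keeps 201.6.
Round 1 (the acquirer proposes): the target can get 201.6 next round, worth 0.8 × 201.6 = 161.28 now. The acquirer offers 161.28 and keeps 240 − 161.28 = 78.72.

161.28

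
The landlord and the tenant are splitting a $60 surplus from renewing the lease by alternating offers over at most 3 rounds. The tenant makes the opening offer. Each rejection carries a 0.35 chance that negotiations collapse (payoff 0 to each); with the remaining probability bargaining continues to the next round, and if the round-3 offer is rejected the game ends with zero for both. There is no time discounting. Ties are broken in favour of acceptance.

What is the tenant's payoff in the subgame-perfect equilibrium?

Round 3 (the tenant proposes): rejection yields 0 for the landlord; the tenant offers 0 and keeps 60.
Round 2 (the landlord proposes): rejecting gives the tenant an expected 0.65 × 60 = 39. The landlord offers 39 and keeps 60 − 39 = 21.
Round 1 (the tenant proposes): rejecting gives the landlord an expected 0.65 × 21 = 13.65; the tenant offers that and keeps 46.35.

46.35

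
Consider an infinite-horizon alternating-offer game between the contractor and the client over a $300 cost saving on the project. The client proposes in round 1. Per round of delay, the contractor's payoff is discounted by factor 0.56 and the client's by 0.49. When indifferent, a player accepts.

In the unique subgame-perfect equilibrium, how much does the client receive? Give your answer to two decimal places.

In a stationary SPE each proposer offers the other exactly their discounted continuation value.
If the client keeps x when proposing and the contractor keeps y when proposing, then x = 300 − 0.56y and y = 300 − 0.49x.
Solving: x = 300(1 − 0.56) / (1 − 0.49·0.56) = 132 / 0.7256 ≈ 181.9184.
The contractor gets 300 − 181.9184 ≈ 118.0816.

181.92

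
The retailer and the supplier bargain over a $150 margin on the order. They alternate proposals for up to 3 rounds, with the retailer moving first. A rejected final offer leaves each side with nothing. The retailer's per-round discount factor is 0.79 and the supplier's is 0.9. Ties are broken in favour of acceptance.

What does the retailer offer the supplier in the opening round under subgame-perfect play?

Round 3 (the retailer proposes): rejection yields 0 for the supplier; the retailer offers 0 and keeps 150.
Round 2 (the supplier proposes): the retailer can get 150 next round, worth 0.79 × 150 = 118.5 now; the supplier offers that and keeps 31.5.
Round 1 (the retailer proposes): the supplier can get 31.5 next round, worth 0.9 × 31.5 = 28.35 now. The retailer offers 28.35 and keeps 150 − 28.35 = 121.65.

28.35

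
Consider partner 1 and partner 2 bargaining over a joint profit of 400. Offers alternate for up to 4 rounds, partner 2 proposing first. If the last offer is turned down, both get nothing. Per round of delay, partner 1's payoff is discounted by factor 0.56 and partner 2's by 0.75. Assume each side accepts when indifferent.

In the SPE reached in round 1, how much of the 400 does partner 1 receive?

Round 4 (partner 1 proposes): rejection yields 0 for partner 2; partner 1 offers 0 and keeps 400.
Round 3 (partner 2 proposes): partner 1 can get 400 next round, worth 0.56 × 400 = 224 now. Partner 2 offers 224 and keeps 400 − 224 = 176.
Round 2 (partner 1 proposes): partner 2 can get 176 next round, worth 0.75 × 176 = 132 now; partner 1 offers that and keeps 268.
Round 1 (partner 2 proposes): partner 1 can get 268 next round, worth 0.56 × 268 = 150.08 now; partner 2 offers that and keeps 249.92.

150.08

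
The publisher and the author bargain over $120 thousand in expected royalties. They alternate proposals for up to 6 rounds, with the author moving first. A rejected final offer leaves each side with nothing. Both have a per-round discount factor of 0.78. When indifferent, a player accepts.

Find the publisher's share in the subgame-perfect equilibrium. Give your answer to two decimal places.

67.77

Round 6 (the publisher proposes): the author will accept anything ≥ 0, so the publisher offers 0 and keeps 120.
Round 5 (the author proposes): the publisher can get 120 next round, worth 0.78 × 120 = 93.6 now, so the author offers 93.6, keeping 26.4.
Round 4 (the publisher proposes): the author can get 26.4 next round, worth 0.78 × 26.4 = 20.592 now; the publisher offers that and keeps 99.408.
Round 3 (the author proposes): the publisher can get 99.408 next round, worth 0.78 × 99.408 = 77.53824 now, so the author offers 77.53824, keeping 42.46176.
Round 2 (the publisher proposes): the author can get 42.46176 next round, worth 0.78 × 42.46176 = 33.1201728 now. The publisher offers 33.1201728 and keeps 120 − 33.1201728 = 86.8798272.
Round 1 (the author proposes): the publisher can get 86.8798272 next round, worth 0.78 × 86.8798272 = 67.766265216 now; the author offers that and keeps 52.233734784.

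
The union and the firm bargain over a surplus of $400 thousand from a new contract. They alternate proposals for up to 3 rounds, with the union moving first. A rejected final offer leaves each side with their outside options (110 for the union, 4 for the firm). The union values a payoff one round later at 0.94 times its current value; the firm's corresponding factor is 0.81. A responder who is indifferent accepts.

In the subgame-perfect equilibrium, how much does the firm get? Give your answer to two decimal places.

Round 3 (the union proposes): the firm gets 4 if talks fail, so the union offers 4 and keeps 396.
Round 2 (the firm proposes): the union can get 396 next round, worth 0.94 × 396 = 372.24 now, so the firm offers 372.24, keeping 27.76.
Round 1 (the union proposes): the firm can get 27.76 next round, worth 0.81 × 27.76 = 22.4856 now, so the union offers 22.4856, keeping 377.5144.

22.49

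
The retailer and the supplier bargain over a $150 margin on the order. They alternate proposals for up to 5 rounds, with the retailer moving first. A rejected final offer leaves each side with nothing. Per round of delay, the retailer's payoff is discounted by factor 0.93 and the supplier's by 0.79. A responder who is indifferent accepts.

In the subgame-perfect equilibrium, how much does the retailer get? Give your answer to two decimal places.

Round 5 (the retailer proposes): rejection yields 0 for the supplier; the retailer offers 0 and keeps 150.
Round 4 (the supplier proposes): the retailer can get 150 next round, worth 0.93 × 150 = 139.5 now; the supplier offers that and keeps 10.5.
Round 3 (the retailer proposes): the supplier can get 10.5 next round, worth 0.79 × 10.5 = 8.295 now; the retailer offers that and keeps 141.705.
Round 2 (the supplier proposes): the retailer can get 141.705 next round, worth 0.93 × 141.705 = 131.78565 now; the supplier offers that and keeps 18.21435.
Round 1 (the retailer proposes): the supplier can get 18.21435 next round, worth 0.79 × 18.21435 = 14.3893365 now; the retailer offers that and keeps 135.6106635.

135.61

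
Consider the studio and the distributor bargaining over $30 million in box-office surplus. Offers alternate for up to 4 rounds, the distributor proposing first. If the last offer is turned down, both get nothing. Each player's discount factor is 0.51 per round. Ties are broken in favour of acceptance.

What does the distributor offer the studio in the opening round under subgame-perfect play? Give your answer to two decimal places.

Round 4 (the studio proposes): the distributor will accept anything ≥ 0, so the studio offers 0 and keeps 30.
Round 3 (the distributor proposes): the studio can get 30 next round, worth 0.51 × 30 = 15.3 now; the distributor offers that and keeps 14.7.
Round 2 (the studio proposes): the distributor can get 14.7 next round, worth 0.51 × 14.7 = 7.497 now. The studio offers 7.497 and keeps 30 − 7.497 = 22.503.
Round 1 (the distributor proposes): the studio can get 22.503 next round, worth 0.51 × 22.503 = 11.47653 now, so the distributor offers 11.47653, keeping 18.52347.

11.48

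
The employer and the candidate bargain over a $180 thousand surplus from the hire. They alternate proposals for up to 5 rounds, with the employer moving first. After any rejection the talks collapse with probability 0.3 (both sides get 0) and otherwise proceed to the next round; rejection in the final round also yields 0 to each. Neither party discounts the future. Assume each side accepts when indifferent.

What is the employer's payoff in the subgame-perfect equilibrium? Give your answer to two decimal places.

Round 5 (the employer proposes): rejection yields 0 for the candidate; the employer offers 0 and keeps 180.
Round 4 (the candidate proposes): rejecting gives the employer an expected 0.7 × 180 = 126; the candidate offers that and keeps 54.
Round 3 (the employer proposes): rejecting gives the candidate an expected 0.7 × 54 = 37.8, so the employer offers 37.8, keeping 142.2.
Round 2 (the candidate proposes): rejecting gives the employer an expected 0.7 × 142.2 = 99.54, so the candidate offers 99.54, keeping 80.46.
Round 1 (the employer proposes): rejecting gives the candidate an expected 0.7 × 80.46 = 56.322; the employer offers that and keeps 123.678.

123.68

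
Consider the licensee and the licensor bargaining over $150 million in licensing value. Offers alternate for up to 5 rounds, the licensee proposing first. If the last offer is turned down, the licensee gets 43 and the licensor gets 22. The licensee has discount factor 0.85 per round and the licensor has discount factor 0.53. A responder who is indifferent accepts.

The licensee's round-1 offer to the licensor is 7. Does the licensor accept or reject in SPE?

Round 5 (the licensee proposes): the licensor gets 22 if talks fail, so the licensee offers 22 and keeps 128.
Round 4 (the licensor proposes): the licensee can get 128 next round, worth 0.85 × 128 = 108.8 now. The licensor offers 108.8 and keeps 150 − 108.8 = 41.2.
Round 3 (the licensee proposes): the licensor can get 41.2 next round, worth 0.53 × 41.2 = 21.836 now. The licensee offers 21.836 and keeps 150 − 21.836 = 128.164.
Round 2 (the licensor proposes): the licensee can get 128.164 next round, worth 0.85 × 128.164 = 108.9394 now; the licensor offers that and keeps 41.0606.
So by rejecting in round 1, the licensor gets 41.0606 next round, worth 0.53 × 41.0606 = 21.762118 now.
Offer 7 < 21.762118, so the licensor rejects.

Reject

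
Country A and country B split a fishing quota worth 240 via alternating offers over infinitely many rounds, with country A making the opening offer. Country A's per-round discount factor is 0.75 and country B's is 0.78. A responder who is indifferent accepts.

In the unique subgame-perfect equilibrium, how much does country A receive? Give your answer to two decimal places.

127.23

In a stationary SPE each proposer offers the other exactly their discounted continuation value.
If country A keeps x when proposing and country B keeps y when proposing, then x = 240 − 0.78y and y = 240 − 0.75x.
Solving: x = 240(1 − 0.78) / (1 − 0.75·0.78) = 52.8 / 0.415 ≈ 127.2289.
Country B gets 240 − 127.2289 ≈ 112.7711.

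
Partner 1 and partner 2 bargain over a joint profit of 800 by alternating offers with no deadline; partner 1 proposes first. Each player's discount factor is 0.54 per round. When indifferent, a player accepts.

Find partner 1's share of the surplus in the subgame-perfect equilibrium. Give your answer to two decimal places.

In a stationary SPE each proposer offers the other exactly their discounted continuation value.
If partner 1 keeps x when proposing and partner 2 keeps y when proposing, then x = 800 − 0.54y and y = 800 − 0.54x.
Solving: x = 800(1 − 0.54) / (1 − 0.54·0.54) = 368 / 0.7084 ≈ 519.4805.
Partner 2 gets 800 − 519.4805 ≈ 280.5195.

519.48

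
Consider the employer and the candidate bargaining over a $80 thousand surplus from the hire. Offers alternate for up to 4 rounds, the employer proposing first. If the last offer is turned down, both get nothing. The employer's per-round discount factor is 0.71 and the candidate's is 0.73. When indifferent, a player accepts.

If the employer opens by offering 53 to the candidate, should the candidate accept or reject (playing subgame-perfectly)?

Accept

Round 4 (the candidate proposes): the employer will accept anything ≥ 0, so the candidate offers 0 and keeps 80.
Round 3 (the employer proposes): the candidate can get 80 next round, worth 0.73 × 80 = 58.4 now. The employer offers 58.4 and keeps 80 − 58.4 = 21.6.
Round 2 (the candidate proposes): the employer can get 21.6 next round, worth 0.71 × 21.6 = 15.336 now. The candidate offers 15.336 and keeps 80 − 15.336 = 64.664.
So by rejecting in round 1, the candidate gets 64.664 next round, worth 0.73 × 64.664 = 47.20472 now.
Offer 53 ≥ 47.20472, so the candidate accepts.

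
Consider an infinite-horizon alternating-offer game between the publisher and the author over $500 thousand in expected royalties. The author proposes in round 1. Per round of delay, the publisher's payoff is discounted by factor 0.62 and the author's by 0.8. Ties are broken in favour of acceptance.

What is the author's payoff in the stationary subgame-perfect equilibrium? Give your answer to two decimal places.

In a stationary SPE each proposer offers the other exactly their discounted continuation value.
If the author keeps x when proposing and the publisher keeps y when proposing, then x = 500 − 0.62y and y = 500 − 0.8x.
Solving: x = 500(1 − 0.62) / (1 − 0.8·0.62) = 190 / 0.504 ≈ 376.9841.
The publisher gets 500 − 376.9841 ≈ 123.0159.

376.98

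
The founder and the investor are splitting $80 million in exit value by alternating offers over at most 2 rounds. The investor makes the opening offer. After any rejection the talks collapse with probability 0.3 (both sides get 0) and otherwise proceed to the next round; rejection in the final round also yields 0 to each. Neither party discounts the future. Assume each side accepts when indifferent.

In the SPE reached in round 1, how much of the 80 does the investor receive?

Round 2 (the founder proposes): rejection yields 0 for the investor; the founder offers 0 and keeps 80.
Round 1 (the investor proposes): rejecting gives the founder an expected 0.7 × 80 = 56; the investor offers that and keeps 24.

24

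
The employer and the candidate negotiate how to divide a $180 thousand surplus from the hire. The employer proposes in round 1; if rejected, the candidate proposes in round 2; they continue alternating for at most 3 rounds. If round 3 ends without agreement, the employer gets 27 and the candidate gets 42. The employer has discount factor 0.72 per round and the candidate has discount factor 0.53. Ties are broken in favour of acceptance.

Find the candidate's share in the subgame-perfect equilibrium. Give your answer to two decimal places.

Round 3 (the employer proposes): the candidate gets 42 if talks fail, so the employer offers 42 and keeps 138.
Round 2 (the candidate proposes): the employer can get 138 next round, worth 0.72 × 138 = 99.36 now, so the candidate offers 99.36, keeping 80.64.
Round 1 (the employer proposes): the candidate can get 80.64 next round, worth 0.53 × 80.64 = 42.7392 now, so the employer offers 42.7392, keeping 137.2608.

42.74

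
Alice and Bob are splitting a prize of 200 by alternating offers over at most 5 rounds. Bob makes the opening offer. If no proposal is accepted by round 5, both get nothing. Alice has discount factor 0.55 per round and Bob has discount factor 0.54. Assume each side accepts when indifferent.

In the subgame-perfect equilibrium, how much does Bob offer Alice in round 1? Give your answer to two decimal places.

Round 5 (Bob proposes): rejection yields 0 for Alice; Bob offers 0 and keeps 200.
Round 4 (Alice proposes): Bob can get 200 next round, worth 0.54 × 200 = 108 now; Alice offers that and keeps 92.
Round 3 (Bob proposes): Alice can get 92 next round, worth 0.55 × 92 = 50.6 now; Bob offers that and keeps 149.4.
Round 2 (Alice proposes): Bob can get 149.4 next round, worth 0.54 × 149.4 = 80.676 now. Alice offers 80.676 and keeps 200 − 80.676 = 119.324.
Round 1 (Bob proposes): Alice can get 119.324 next round, worth 0.55 × 119.324 = 65.6282 now, so Bob offers 65.6282, keeping 134.3718.

65.63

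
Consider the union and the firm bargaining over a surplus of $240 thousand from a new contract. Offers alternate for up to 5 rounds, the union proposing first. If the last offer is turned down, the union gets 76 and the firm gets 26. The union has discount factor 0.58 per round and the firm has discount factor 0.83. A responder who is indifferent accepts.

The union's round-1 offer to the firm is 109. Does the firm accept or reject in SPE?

Work out the firm's continuation value if the offer is rejected.
Round 5 (the union proposes): the firm gets 26 if talks fail, so the union offers 26 and keeps 214.
Round 4 (the firm proposes): the union can get 214 next round, worth 0.58 × 214 = 124.12 now. The firm offers 124.12 and keeps 240 − 124.12 = 115.88.
Round 3 (the union proposes): the firm can get 115.88 next round, worth 0.83 × 115.88 = 96.1804 now; the union offers that and keeps 143.8196.
Round 2 (the firm proposes): the union can get 143.8196 next round, worth 0.58 × 143.8196 = 83.415368 now. The firm offers 83.415368 and keeps 240 − 83.415368 = 156.584632.
So by rejecting in round 1, the firm gets 156.584632 next round, worth 0.83 × 156.584632 = 129.96524456 now.
Offer 109 < 129.96524456, so the firm rejects.

Reject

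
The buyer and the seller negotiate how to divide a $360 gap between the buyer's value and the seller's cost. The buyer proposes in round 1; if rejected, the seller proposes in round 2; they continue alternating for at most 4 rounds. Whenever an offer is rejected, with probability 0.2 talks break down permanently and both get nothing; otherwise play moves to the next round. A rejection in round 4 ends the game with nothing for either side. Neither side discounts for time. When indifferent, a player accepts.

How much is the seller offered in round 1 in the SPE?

Round 4 (the seller proposes): rejection yields 0 for the buyer; the seller offers 0 and keeps 360.
Round 3 (the buyer proposes): rejecting gives the seller an expected 0.8 × 360 = 288, so the buyer offers 288, keeping 72.
Round 2 (the seller proposes): rejecting gives the buyer an expected 0.8 × 72 = 57.6; the seller offers that and keeps 302.4.
Round 1 (the buyer proposes): rejecting gives the seller an expected 0.8 × 302.4 = 241.92, so the buyer offers 241.92, keeping 118.08.

241.92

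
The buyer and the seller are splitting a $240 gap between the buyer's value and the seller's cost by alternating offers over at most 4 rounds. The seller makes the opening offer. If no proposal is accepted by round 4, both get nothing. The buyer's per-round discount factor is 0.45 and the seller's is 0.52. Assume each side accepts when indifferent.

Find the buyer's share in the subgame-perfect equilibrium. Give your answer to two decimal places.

Round 4 (the buyer proposes): the seller will accept anything ≥ 0, so the buyer offers 0 and keeps 240.
Round 3 (the seller proposes): the buyer can get 240 next round, worth 0.45 × 240 = 108 now; the seller offers that and keeps 132.
Round 2 (the buyer proposes): the seller can get 132 next round, worth 0.52 × 132 = 68.64 now. The buyer offers 68.64 and keeps 240 − 68.64 = 171.36.
Round 1 (the seller proposes): the buyer can get 171.36 next round, worth 0.45 × 171.36 = 77.112 now; the seller offers that and keeps 162.888.

77.11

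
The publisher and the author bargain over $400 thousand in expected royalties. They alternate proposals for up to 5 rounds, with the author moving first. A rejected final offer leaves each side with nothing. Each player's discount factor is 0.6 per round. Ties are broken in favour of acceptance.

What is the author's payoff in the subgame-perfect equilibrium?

269.44

Round 5 (the author proposes): rejection yields 0 for the publisher; the author offers 0 and keeps 400.
Round 4 (the publisher proposes): the author can get 400 next round, worth 0.6 × 400 = 240 now. The publisher offers 240 and keeps 400 − 240 = 160.
Round 3 (the author proposes): the publisher can get 160 next round, worth 0.6 × 160 = 96 now, so the author offers 96, keeping 304.
Round 2 (the publisher proposes): the author can get 304 next round, worth 0.6 × 304 = 182.4 now, so the publisher offers 182.4, keeping 217.6.
Round 1 (the author proposes): the publisher can get 217.6 next round, worth 0.6 × 217.6 = 130.56 now, so the author offers 130.56, keeping 269.44.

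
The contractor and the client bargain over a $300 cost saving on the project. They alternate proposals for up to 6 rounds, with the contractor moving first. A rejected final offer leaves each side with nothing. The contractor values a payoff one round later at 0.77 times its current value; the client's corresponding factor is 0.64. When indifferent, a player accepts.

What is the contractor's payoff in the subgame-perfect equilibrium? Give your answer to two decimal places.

Round 6 (the client proposes): the contractor will accept anything ≥ 0, so the client offers 0 and keeps 300.
Round 5 (the contractor proposes): the client can get 300 next round, worth 0.64 × 300 = 192 now; the contractor offers that and keeps 108.
Round 4 (the client proposes): the contractor can get 108 next round, worth 0.77 × 108 = 83.16 now; the client offers that and keeps 216.84.
Round 3 (the contractor proposes): the client can get 216.84 next round, worth 0.64 × 216.84 = 138.7776 now, so the contractor offers 138.7776, keeping 161.2224.
Round 2 (the client proposes): the contractor can get 161.2224 next round, worth 0.77 × 161.2224 = 124.141248 now; the client offers that and keeps 175.858752.
Round 1 (the contractor proposes): the client can get 175.858752 next round, worth 0.64 × 175.858752 = 112.54960128 now, so the contractor offers 112.54960128, keeping 187.45039872.

187.45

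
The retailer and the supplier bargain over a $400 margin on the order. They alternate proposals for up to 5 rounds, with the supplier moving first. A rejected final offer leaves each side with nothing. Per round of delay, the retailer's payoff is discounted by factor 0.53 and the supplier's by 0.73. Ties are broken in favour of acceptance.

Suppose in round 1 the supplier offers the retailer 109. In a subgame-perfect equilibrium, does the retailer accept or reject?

Round 5 (the supplier proposes): the retailer will accept anything ≥ 0, so the supplier offers 0 and keeps 400.
Round 4 (the retailer proposes): the supplier can get 400 next round, worth 0.73 × 400 = 292 now; the retailer offers that and keeps 108.
Round 3 (the supplier proposes): the retailer can get 108 next round, worth 0.53 × 108 = 57.24 now. The supplier offers 57.24 and keeps 400 − 57.24 = 342.76.
Round 2 (the retailer proposes): the supplier can get 342.76 next round, worth 0.73 × 342.76 = 250.2148 now; the retailer offers that and keeps 149.7852.
So by rejecting in round 1, the retailer gets 149.7852 next round, worth 0.53 × 149.7852 = 79.386156 now.
Offer 109 ≥ 79.386156, so the retailer accepts.

Accept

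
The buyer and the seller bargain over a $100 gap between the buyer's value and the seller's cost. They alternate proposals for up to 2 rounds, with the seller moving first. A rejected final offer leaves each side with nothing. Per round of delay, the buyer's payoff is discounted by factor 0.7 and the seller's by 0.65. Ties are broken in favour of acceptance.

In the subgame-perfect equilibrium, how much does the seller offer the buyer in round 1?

Round 2 (the buyer proposes): rejection yields 0 for the seller; the buyer offers 0 and keeps 100.
Round 1 (the seller proposes): the buyer can get 100 next round, worth 0.7 × 100 = 70 now, so the seller offers 70, keeping 30.

70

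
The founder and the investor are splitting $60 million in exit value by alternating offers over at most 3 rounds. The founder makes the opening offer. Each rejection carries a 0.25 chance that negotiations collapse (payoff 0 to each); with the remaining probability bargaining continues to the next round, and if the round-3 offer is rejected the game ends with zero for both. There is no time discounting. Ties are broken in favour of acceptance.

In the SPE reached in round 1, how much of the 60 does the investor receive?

11.25

Round 3 (the founder proposes): rejection yields 0 for the investor; the founder offers 0 and keeps 60.
Round 2 (the investor proposes): rejecting gives the founder an expected 0.75 × 60 = 45, so the investor offers 45, keeping 15.
Round 1 (the founder proposes): rejecting gives the investor an expected 0.75 × 15 = 11.25. The founder offers 11.25 and keeps 60 − 11.25 = 48.75.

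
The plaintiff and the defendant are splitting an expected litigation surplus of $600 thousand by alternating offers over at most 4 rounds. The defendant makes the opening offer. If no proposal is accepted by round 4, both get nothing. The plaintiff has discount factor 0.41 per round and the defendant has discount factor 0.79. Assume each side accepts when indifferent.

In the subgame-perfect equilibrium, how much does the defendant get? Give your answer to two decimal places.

Round 4 (the plaintiff proposes): the defendant will accept anything ≥ 0, so the plaintiff offers 0 and keeps 600.
Round 3 (the defendant proposes): the plaintiff can get 600 next round, worth 0.41 × 600 = 246 now. The defendant offers 246 and keeps 600 − 246 = 354.
Round 2 (the plaintiff proposes): the defendant can get 354 next round, worth 0.79 × 354 = 279.66 now. The plaintiff offers 279.66 and keeps 600 − 279.66 = 320.34.
Round 1 (the defendant proposes): the plaintiff can get 320.34 next round, worth 0.41 × 320.34 = 131.3394 now. The defendant offers 131.3394 and keeps 600 − 131.3394 = 468.6606.

468.66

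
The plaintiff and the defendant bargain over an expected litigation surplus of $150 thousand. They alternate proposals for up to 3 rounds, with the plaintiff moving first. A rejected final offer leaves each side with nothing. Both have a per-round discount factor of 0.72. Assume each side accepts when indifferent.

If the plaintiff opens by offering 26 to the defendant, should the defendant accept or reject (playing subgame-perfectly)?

Reject

Round 3 (the plaintiff proposes): rejection yields 0 for the defendant; the plaintiff offers 0 and keeps 150.
Round 2 (the defendant proposes): the plaintiff can get 150 next round, worth 0.72 × 150 = 108 now; the defendant offers that and keeps 42.
So by rejecting in round 1, the defendant gets 42 next round, worth 0.72 × 42 = 30.24 now.
Offer 26 < 30.24, so the defendant rejects.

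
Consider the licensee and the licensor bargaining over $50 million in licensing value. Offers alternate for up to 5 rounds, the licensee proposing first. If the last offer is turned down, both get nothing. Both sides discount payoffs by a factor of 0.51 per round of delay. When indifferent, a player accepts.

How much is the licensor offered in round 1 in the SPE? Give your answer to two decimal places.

By backward induction:
Round 5 (the licensee proposes): rejection yields 0 for the licensor; the licensee offers 0 and keeps 50.
Round 4 (the licensor proposes): the licensee can get 50 next round, worth 0.51 × 50 = 25.5 now; the licensor offers that and keeps 24.5.
Round 3 (the licensee proposes): the licensor can get 24.5 next round, worth 0.51 × 24.5 = 12.495 now; the licensee offers that and keeps 37.505.
Round 2 (the licensor proposes): the licensee can get 37.505 next round, worth 0.51 × 37.505 = 19.12755 now. The licensor offers 19.12755 and keeps 50 − 19.12755 = 30.87245.
Round 1 (the licensee proposes): the licensor can get 30.87245 next round, worth 0.51 × 30.87245 = 15.7449495 now, so the licensee offers 15.7449495, keeping 34.2550505.

15.74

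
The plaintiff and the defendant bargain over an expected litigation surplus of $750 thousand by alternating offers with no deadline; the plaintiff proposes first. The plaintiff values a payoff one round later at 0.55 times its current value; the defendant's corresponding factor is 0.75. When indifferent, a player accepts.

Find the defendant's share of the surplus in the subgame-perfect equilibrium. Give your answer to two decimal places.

In a stationary SPE each proposer offers the other exactly their discounted continuation value.
If the plaintiff keeps x when proposing and the defendant keeps y when proposing, then x = 750 − 0.75y and y = 750 − 0.55x.
Solving: x = 750(1 − 0.75) / (1 − 0.55·0.75) = 187.5 / 0.5875 ≈ 319.1489.
The defendant gets 750 − 319.1489 ≈ 430.8511.

430.85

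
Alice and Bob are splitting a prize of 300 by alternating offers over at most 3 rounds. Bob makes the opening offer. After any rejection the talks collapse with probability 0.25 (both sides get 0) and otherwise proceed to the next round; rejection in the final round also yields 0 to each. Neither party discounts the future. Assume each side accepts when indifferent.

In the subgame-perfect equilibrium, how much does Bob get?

243.75

Round 3 (Bob proposes): Alice will accept anything ≥ 0, so Bob offers 0 and keeps 300.
Round 2 (Alice proposes): rejecting gives Bob an expected 0.75 × 300 = 225. Alice offers 225 and keeps 300 − 225 = 75.
Round 1 (Bob proposes): rejecting gives Alice an expected 0.75 × 75 = 56.25; Bob offers that and keeps 243.75.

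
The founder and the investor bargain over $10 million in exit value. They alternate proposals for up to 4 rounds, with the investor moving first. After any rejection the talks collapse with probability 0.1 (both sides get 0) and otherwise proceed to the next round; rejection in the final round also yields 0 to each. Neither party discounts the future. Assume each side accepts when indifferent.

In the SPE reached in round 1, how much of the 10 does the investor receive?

Round 4 (the founder proposes): the investor will accept anything ≥ 0, so the founder offers 0 and keeps 10.
Round 3 (the investor proposes): rejecting gives the founder an expected 0.9 × 10 = 9. The investor offers 9 and keeps 10 − 9 = 1.
Round 2 (the founder proposes): rejecting gives the investor an expected 0.9 × 1 = 0.9; the founder offers that and keeps 9.1.
Round 1 (the investor proposes): rejecting gives the founder an expected 0.9 × 9.1 = 8.19, so the investor offers 8.19, keeping 1.81.

1.81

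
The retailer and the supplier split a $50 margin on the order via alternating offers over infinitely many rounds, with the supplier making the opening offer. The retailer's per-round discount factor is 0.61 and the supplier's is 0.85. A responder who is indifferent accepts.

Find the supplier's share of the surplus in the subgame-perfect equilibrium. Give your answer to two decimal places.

40.50

In a stationary SPE each proposer offers the other exactly their discounted continuation value.
If the supplier keeps x when proposing and the retailer keeps y when proposing, then x = 50 − 0.61y and y = 50 − 0.85x.
Solving: x = 50(1 − 0.61) / (1 − 0.85·0.61) = 19.5 / 0.4815 ≈ 40.4984.
The retailer gets 50 − 40.4984 ≈ 9.5016.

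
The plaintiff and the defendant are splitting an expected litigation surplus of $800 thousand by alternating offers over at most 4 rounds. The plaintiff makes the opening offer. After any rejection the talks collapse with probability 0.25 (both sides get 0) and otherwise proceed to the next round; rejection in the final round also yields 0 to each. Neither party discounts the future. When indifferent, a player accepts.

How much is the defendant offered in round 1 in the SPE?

By backward induction:
Round 4 (the defendant proposes): the plaintiff will accept anything ≥ 0, so the defendant offers 0 and keeps 800.
Round 3 (the plaintiff proposes): rejecting gives the defendant an expected 0.75 × 800 = 600, so the plaintiff offers 600, keeping 200.
Round 2 (the defendant proposes): rejecting gives the plaintiff an expected 0.75 × 200 = 150, so the defendant offers 150, keeping 650.
Round 1 (the plaintiff proposes): rejecting gives the defendant an expected 0.75 × 650 = 487.5, so the plaintiff offers 487.5, keeping 312.5.

487.5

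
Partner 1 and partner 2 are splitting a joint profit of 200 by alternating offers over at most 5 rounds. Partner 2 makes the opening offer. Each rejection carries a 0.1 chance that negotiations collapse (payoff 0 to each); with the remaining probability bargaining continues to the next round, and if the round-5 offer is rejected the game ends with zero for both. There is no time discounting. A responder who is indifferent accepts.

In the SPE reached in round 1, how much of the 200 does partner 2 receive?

By backward induction:
Round 5 (partner 2 proposes): partner 1 will accept anything ≥ 0, so partner 2 offers 0 and keeps 200.
Round 4 (partner 1 proposes): rejecting gives partner 2 an expected 0.9 × 200 = 180; partner 1 offers that and keeps 20.
Round 3 (partner 2 proposes): rejecting gives partner 1 an expected 0.9 × 20 = 18. Partner 2 offers 18 and keeps 200 − 18 = 182.
Round 2 (partner 1 proposes): rejecting gives partner 2 an expected 0.9 × 182 = 163.8; partner 1 offers that and keeps 36.2.
Round 1 (partner 2 proposes): rejecting gives partner 1 an expected 0.9 × 36.2 = 32.58; partner 2 offers that and keeps 167.42.

167.42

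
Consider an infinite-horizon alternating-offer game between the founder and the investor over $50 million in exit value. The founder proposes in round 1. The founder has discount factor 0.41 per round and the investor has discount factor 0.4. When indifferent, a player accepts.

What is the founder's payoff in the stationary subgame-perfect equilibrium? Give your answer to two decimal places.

35.89

In a stationary SPE each proposer offers the other exactly their discounted continuation value.
If the founder keeps x when proposing and the investor keeps y when proposing, then x = 50 − 0.4y and y = 50 − 0.41x.
Solving: x = 50(1 − 0.4) / (1 − 0.41·0.4) = 30 / 0.836 ≈ 35.8852.
The investor gets 50 − 35.8852 ≈ 14.1148.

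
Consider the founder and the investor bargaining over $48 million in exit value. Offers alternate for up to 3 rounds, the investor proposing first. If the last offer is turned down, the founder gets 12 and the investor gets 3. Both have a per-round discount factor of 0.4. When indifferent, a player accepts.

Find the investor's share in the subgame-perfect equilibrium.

Round 3 (the investor proposes): the founder gets 12 if talks fail, so the investor offers 12 and keeps 36.
Round 2 (the founder proposes): the investor can get 36 next round, worth 0.4 × 36 = 14.4 now; the founder offers that and keeps 33.6.
Round 1 (the investor proposes): the founder can get 33.6 next round, worth 0.4 × 33.6 = 13.44 now, so the investor offers 13.44, keeping 34.56.

34.56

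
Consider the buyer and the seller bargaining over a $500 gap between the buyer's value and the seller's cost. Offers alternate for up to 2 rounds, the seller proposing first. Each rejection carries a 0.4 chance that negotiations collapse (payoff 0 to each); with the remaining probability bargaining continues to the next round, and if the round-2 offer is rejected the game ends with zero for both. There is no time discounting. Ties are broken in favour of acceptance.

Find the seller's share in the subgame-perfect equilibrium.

Round 2 (the buyer proposes): the seller will accept anything ≥ 0, so the buyer offers 0 and keeps 500.
Round 1 (the seller proposes): rejecting gives the buyer an expected 0.6 × 500 = 300. The seller offers 300 and keeps 500 − 300 = 200.

200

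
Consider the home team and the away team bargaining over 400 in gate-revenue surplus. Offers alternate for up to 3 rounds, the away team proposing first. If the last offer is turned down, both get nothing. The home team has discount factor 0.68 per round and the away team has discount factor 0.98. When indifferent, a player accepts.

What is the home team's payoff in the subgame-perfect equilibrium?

5.44

Round 3 (the away team proposes): the home team will accept anything ≥ 0, so the away team offers 0 and keeps 400.
Round 2 (the home team proposes): the away team can get 400 next round, worth 0.98 × 400 = 392 now, so the home team offers 392, keeping 8.
Round 1 (the away team proposes): the home team can get 8 next round, worth 0.68 × 8 = 5.44 now, so the away team offers 5.44, keeping 394.56.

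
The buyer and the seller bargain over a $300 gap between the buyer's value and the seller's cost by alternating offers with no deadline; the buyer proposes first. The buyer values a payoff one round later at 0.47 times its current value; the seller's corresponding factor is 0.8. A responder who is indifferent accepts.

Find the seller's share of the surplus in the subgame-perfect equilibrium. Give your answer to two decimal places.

203.85

In a stationary SPE each proposer offers the other exactly their discounted continuation value.
If the buyer keeps x when proposing and the seller keeps y when proposing, then x = 300 − 0.8y and y = 300 − 0.47x.
Solving: x = 300(1 − 0.8) / (1 − 0.47·0.8) = 60 / 0.624 ≈ 96.1538.
The seller gets 300 − 96.1538 ≈ 203.8462.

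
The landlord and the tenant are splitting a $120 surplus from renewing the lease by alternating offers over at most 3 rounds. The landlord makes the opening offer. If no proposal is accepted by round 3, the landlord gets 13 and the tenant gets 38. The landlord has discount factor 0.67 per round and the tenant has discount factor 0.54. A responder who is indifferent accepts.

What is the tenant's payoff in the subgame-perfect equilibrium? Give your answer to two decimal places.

Solve by backward induction from round 3.
Round 3 (the landlord proposes): the tenant gets 38 if talks fail, so the landlord offers 38 and keeps 82.
Round 2 (the tenant proposes): the landlord can get 82 next round, worth 0.67 × 82 = 54.94 now. The tenant offers 54.94 and keeps 120 − 54.94 = 65.06.
Round 1 (the landlord proposes): the tenant can get 65.06 next round, worth 0.54 × 65.06 = 35.1324 now; the landlord offers that and keeps 84.8676.

35.13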